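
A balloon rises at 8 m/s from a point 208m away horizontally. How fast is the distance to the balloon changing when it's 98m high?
392√13217/13217 ≈ 3.41 m/s

z² = 208² + y²
z = √(208² + 98²) = 2√13217
dz/dt = y/z · dy/dt = 98/(2√13217) · 8 = 392√13217/13217 ≈ 3.41 m/s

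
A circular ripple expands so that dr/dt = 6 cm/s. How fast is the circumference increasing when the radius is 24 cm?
12π cm/s

C = 2πr
dC/dt = 2π · dr/dt = 2π · 6 = 12π cm/s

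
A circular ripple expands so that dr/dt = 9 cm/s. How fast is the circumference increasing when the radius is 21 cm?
18π cm/s

C = 2πr
dC/dt = 2π · dr/dt = 2π · 9 = 18π cm/s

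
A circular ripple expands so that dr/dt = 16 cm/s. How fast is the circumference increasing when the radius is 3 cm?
32π cm/s

C = 2πr
dC/dt = 2π · dr/dt = 2π · 16 = 32π cm/s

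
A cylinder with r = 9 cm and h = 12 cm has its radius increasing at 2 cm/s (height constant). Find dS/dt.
120π cm²/s

S = 2πrh + 2πr² (lateral + bases)
dS/dt = (2πh + 4πr)·dr/dt = (2π·12 + 4π·9)·2
= 120π cm²/s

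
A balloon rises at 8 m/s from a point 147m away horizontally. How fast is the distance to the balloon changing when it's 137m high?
548√40378/20189 ≈ 5.454 m/s

z² = 147² + y²
z = √(147² + 137²) = √40378
dz/dt = y/z · dy/dt = 137/√40378 · 8 = 548√40378/20189 ≈ 5.454 m/s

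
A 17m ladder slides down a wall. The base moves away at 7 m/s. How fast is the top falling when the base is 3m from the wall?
3√70/20 ≈ 1.255 m/s

x² + y² = 17²
2x·dx/dt + 2y·dy/dt = 0
dy/dt = -x/y · dx/dt = -3/(2√70) · 7 = -3√70/20 m/s
The top is descending at 3√70/20 ≈ 1.255 m/s.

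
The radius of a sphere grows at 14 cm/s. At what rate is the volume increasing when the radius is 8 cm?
3584π cm³/s

V = (4/3)πr³
dV/dt = dV/dr · dr/dt = 4πr² · 14
At r = 8: dV/dt = 3584π cm³/s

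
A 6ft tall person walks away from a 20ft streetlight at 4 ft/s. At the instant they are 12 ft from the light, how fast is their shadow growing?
12/7 ft/s

By similar triangles: 20/(x+s) = 6/s
Solving: s = 6x/14
ds/dt = 6/14 · dx/dt = 3/7 · 4 = 12/7 ft/s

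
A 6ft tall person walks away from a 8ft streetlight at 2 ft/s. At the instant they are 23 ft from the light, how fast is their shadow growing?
6 ft/s

By similar triangles: 8/(x+s) = 6/s
Solving: s = 6x/2
ds/dt = 6/2 · dx/dt = 3 · 2 = 6 ft/s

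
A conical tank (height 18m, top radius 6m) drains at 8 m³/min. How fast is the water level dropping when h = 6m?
2/π ≈ 0.6366 m/min

r/h = 6/18, so r = (1/3)h
V = (1/3)πr²h = (1/3)π((1/3)h)²h = (1/27)πh³
dV/dh = (1/9)πh²
dh/dt = (dV/dt)/(dV/dh) = -8/((1/9)π·6²) = -2/π m/min
The level is dropping at 2/π ≈ 0.6366 m/min.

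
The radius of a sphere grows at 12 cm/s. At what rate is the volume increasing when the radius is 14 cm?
9408π cm³/s

V = (4/3)πr³
dV/dt = dV/dr · dr/dt = 4πr² · 12
At r = 14: dV/dt = 9408π cm³/s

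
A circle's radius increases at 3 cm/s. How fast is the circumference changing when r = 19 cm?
6π cm/s

C = 2πr
dC/dt = 2π · dr/dt = 2π · 3 = 6π cm/s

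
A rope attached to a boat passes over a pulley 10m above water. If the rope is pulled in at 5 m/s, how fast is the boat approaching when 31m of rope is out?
155√861/861 ≈ 5.282 m/s

rope² = x² + 10²
x = √(31² - 10²) = √861
dx/dt = (rope/x) · d(rope)/dt = (31/√861) · (-5) = -155√861/861 m/s
The boat approaches at 155√861/861 ≈ 5.282 m/s.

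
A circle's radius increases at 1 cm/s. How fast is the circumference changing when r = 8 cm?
2π cm/s

C = 2πr
dC/dt = 2π · dr/dt = 2π · 1 = 2π cm/s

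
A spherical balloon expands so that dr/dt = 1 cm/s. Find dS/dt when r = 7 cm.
56π cm²/s

S = 4πr²
dS/dt = dS/dr · dr/dt = 8πr · 1
At r = 7: dS/dt = 56π cm²/s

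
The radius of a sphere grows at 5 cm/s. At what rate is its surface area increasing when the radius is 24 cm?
960π cm²/s

S = 4πr²
dS/dt = dS/dr · dr/dt = 8πr · 5
At r = 24: dS/dt = 960π cm²/s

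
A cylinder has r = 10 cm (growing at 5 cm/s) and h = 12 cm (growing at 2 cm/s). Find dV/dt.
1400π cm³/s

V = πr²h
dV/dt = 2πrh·dr/dt + πr²·dh/dt
= 2π(10)(12)(5) + π(10)²(2)
= 1400π cm³/s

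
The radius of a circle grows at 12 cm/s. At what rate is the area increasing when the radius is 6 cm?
144π cm²/s

A = πr²
dA/dt = 2πr · dr/dt = 2π(6)(12) = 144π cm²/s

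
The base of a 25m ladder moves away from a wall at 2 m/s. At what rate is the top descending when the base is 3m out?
3√154/154 ≈ 0.2417 m/s

x² + y² = 25²
2x·dx/dt + 2y·dy/dt = 0
dy/dt = -x/y · dx/dt = -3/(2√154) · 2 = -3√154/154 m/s
The top is descending at 3√154/154 ≈ 0.2417 m/s.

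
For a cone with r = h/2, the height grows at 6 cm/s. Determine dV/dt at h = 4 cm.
24π cm³/s

V = (1/3)π(h/2)²h = πh³/12
dV/dt = πh²/4 · 6
At h = 4: dV/dt = 24π cm³/s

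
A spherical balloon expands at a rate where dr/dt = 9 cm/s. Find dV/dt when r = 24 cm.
20736π cm³/s

V = (4/3)πr³
dV/dt = dV/dr · dr/dt = 4πr² · 9
At r = 24: dV/dt = 20736π cm³/s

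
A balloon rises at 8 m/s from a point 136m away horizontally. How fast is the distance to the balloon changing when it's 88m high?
44√410/205 ≈ 4.346 m/s

z² = 136² + y²
z = √(136² + 88²) = 8√410
dz/dt = y/z · dy/dt = 88/(8√410) · 8 = 44√410/205 ≈ 4.346 m/s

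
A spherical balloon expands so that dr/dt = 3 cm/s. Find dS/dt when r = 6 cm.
144π cm²/s

S = 4πr²
dS/dt = dS/dr · dr/dt = 8πr · 3
At r = 6: dS/dt = 144π cm²/s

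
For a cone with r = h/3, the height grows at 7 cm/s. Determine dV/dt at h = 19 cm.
2527π/9 cm³/s

V = (1/3)π(h/3)²h = πh³/27
dV/dt = πh²/9 · 7
At h = 19: dV/dt = 2527π/9 cm³/s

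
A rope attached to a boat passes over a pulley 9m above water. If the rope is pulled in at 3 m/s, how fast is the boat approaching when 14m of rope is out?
42√115/115 ≈ 3.917 m/s

rope² = x² + 9²
x = √(14² - 9²) = √115
dx/dt = (rope/x) · d(rope)/dt = (14/√115) · (-3) = -42√115/115 m/s
The boat approaches at 42√115/115 ≈ 3.917 m/s.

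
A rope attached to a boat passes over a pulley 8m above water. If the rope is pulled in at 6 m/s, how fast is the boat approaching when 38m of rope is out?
38√345/115 ≈ 6.138 m/s

rope² = x² + 8²
x = √(38² - 8²) = 2√345
dx/dt = (rope/x) · d(rope)/dt = (38/(2√345)) · (-6) = -38√345/115 m/s
The boat approaches at 38√345/115 ≈ 6.138 m/s.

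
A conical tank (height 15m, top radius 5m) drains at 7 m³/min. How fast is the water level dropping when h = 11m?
63/(121π) ≈ 0.1657 m/min

r/h = 5/15, so r = (1/3)h
V = (1/3)πr²h = (1/3)π((1/3)h)²h = (1/27)πh³
dV/dh = (1/9)πh²
dh/dt = (dV/dt)/(dV/dh) = -7/((1/9)π·11²) = -63/(121π) m/min
The level is dropping at 63/(121π) ≈ 0.1657 m/min.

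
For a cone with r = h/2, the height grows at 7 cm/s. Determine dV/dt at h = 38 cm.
2527π cm³/s

V = (1/3)π(h/2)²h = πh³/12
dV/dt = πh²/4 · 7
At h = 38: dV/dt = 2527π cm³/s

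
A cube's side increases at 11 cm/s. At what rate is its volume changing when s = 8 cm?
2112 cm³/s

V = s³
dV/dt = 3s² · ds/dt = 3·8²·11 = 2112 cm³/s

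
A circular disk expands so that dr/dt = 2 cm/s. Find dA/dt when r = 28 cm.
112π cm²/s

A = πr²
dA/dt = 2πr · dr/dt = 2π(28)(2) = 112π cm²/s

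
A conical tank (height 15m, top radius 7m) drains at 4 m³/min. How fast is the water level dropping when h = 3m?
100/(49π) ≈ 0.6496 m/min

r/h = 7/15, so r = (7/15)h
V = (1/3)πr²h = (1/3)π((7/15)h)²h = (49/675)πh³
dV/dh = (49/225)πh²
dh/dt = (dV/dt)/(dV/dh) = -4/((49/225)π·3²) = -100/(49π) m/min
The level is dropping at 100/(49π) ≈ 0.6496 m/min.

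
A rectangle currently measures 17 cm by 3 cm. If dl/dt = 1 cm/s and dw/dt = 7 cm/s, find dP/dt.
16 cm/s

P = 2(l + w)
dP/dt = 2(dl/dt + dw/dt) = 2(1 + 7) = 16 cm/s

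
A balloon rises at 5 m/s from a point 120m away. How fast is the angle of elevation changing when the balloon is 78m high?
0.029291 rad/s

tan(θ) = y/120
sec²(θ) · dθ/dt = (1/120) · dy/dt
dθ/dt = cos²(θ)/120 · 5 = 120/(120² + 78²) · 5
dθ/dt = 0.029291 rad/s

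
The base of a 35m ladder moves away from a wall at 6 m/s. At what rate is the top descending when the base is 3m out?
9√19/76 ≈ 0.5162 m/s

x² + y² = 35²
2x·dx/dt + 2y·dy/dt = 0
dy/dt = -x/y · dx/dt = -3/(8√19) · 6 = -9√19/76 m/s
The top is descending at 9√19/76 ≈ 0.5162 m/s.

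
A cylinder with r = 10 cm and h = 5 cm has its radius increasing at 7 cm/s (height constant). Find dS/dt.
350π cm²/s

S = 2πrh + 2πr² (lateral + bases)
dS/dt = (2πh + 4πr)·dr/dt = (2π·5 + 4π·10)·7
= 350π cm²/s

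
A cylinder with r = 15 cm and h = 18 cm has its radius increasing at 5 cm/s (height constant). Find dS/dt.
480π cm²/s

S = 2πrh + 2πr² (lateral + bases)
dS/dt = (2πh + 4πr)·dr/dt = (2π·18 + 4π·15)·5
= 480π cm²/s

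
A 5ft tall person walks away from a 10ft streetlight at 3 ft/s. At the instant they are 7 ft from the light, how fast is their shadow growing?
3 ft/s

By similar triangles: 10/(x+s) = 5/s
Solving: s = 5x/5
ds/dt = 5/5 · dx/dt = 1 · 3 = 3 ft/s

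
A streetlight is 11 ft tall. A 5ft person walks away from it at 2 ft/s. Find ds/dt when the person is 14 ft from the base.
5/3 ft/s

By similar triangles: 11/(x+s) = 5/s
Solving: s = 5x/6
ds/dt = 5/6 · dx/dt = 5/6 · 2 = 5/3 ft/s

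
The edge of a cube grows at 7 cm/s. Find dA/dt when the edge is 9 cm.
756 cm²/s

A = 6s²
dA/dt = 12s · ds/dt = 12·9·7 = 756 cm²/s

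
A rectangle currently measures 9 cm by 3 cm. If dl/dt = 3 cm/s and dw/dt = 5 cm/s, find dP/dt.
16 cm/s

P = 2(l + w)
dP/dt = 2(dl/dt + dw/dt) = 2(3 + 5) = 16 cm/s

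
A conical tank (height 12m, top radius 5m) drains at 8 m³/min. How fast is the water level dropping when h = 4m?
72/(25π) ≈ 0.9167 m/min

r/h = 5/12, so r = (5/12)h
V = (1/3)πr²h = (1/3)π((5/12)h)²h = (25/432)πh³
dV/dh = (25/144)πh²
dh/dt = (dV/dt)/(dV/dh) = -8/((25/144)π·4²) = -72/(25π) m/min
The level is dropping at 72/(25π) ≈ 0.9167 m/min.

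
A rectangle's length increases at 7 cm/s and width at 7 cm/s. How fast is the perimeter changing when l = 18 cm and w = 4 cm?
28 cm/s

P = 2(l + w)
dP/dt = 2(dl/dt + dw/dt) = 2(7 + 7) = 28 cm/s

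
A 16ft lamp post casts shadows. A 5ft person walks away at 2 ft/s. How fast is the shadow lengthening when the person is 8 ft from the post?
10/11 ft/s

By similar triangles: 16/(x+s) = 5/s
Solving: s = 5x/11
ds/dt = 5/11 · dx/dt = 5/11 · 2 = 10/11 ft/s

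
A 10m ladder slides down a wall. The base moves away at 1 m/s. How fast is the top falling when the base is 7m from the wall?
7√51/51 ≈ 0.9802 m/s

x² + y² = 10²
2x·dx/dt + 2y·dy/dt = 0
dy/dt = -x/y · dx/dt = -7/√51 · 1 = -7√51/51 m/s
The top is descending at 7√51/51 ≈ 0.9802 m/s.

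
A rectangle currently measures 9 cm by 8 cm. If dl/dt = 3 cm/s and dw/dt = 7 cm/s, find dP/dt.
20 cm/s

P = 2(l + w)
dP/dt = 2(dl/dt + dw/dt) = 2(3 + 7) = 20 cm/s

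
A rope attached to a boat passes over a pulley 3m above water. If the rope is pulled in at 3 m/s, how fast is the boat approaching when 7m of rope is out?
21√10/20 ≈ 3.32 m/s

rope² = x² + 3²
x = √(7² - 3²) = 2√10
dx/dt = (rope/x) · d(rope)/dt = (7/(2√10)) · (-3) = -21√10/20 m/s
The boat approaches at 21√10/20 ≈ 3.32 m/s.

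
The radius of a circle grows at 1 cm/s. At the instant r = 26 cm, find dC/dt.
2π cm/s

C = 2πr
dC/dt = 2π · dr/dt = 2π · 1 = 2π cm/s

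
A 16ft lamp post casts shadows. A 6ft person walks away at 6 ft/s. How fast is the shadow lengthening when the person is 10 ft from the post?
18/5 ft/s

By similar triangles: 16/(x+s) = 6/s
Solving: s = 6x/10
ds/dt = 6/10 · dx/dt = 3/5 · 6 = 18/5 ft/s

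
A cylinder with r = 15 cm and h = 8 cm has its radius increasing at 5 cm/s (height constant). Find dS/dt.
380π cm²/s

S = 2πrh + 2πr² (lateral + bases)
dS/dt = (2πh + 4πr)·dr/dt = (2π·8 + 4π·15)·5
= 380π cm²/s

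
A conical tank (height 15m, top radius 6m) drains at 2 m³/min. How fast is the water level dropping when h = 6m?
25/(72π) ≈ 0.1105 m/min

r/h = 6/15, so r = (2/5)h
V = (1/3)πr²h = (1/3)π((2/5)h)²h = (4/75)πh³
dV/dh = (4/25)πh²
dh/dt = (dV/dt)/(dV/dh) = -2/((4/25)π·6²) = -25/(72π) m/min
The level is dropping at 25/(72π) ≈ 0.1105 m/min.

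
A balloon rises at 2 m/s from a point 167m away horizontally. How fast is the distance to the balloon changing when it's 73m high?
73√33218/16609 ≈ 0.8011 m/s

z² = 167² + y²
z = √(167² + 73²) = √33218
dz/dt = y/z · dy/dt = 73/√33218 · 2 = 73√33218/16609 ≈ 0.8011 m/s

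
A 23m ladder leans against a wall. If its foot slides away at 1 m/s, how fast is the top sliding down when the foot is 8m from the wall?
8√465/465 ≈ 0.371 m/s

x² + y² = 23²
2x·dx/dt + 2y·dy/dt = 0
dy/dt = -x/y · dx/dt = -8/√465 · 1 = -8√465/465 m/s
The top is descending at 8√465/465 ≈ 0.371 m/s.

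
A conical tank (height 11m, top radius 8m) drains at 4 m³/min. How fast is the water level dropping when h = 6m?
121/(576π) ≈ 0.06687 m/min

r/h = 8/11, so r = (8/11)h
V = (1/3)πr²h = (1/3)π((8/11)h)²h = (64/363)πh³
dV/dh = (64/121)πh²
dh/dt = (dV/dt)/(dV/dh) = -4/((64/121)π·6²) = -121/(576π) m/min
The level is dropping at 121/(576π) ≈ 0.06687 m/min.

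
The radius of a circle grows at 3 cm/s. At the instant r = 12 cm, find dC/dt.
6π cm/s

C = 2πr
dC/dt = 2π · dr/dt = 2π · 3 = 6π cm/s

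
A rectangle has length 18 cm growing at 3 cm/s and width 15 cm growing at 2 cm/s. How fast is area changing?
81 cm²/s

A = lw
dA/dt = w·dl/dt + l·dw/dt = 15·3 + 18·2 = 81 cm²/s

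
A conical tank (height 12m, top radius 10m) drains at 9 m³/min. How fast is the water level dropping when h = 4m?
81/(100π) ≈ 0.2578 m/min

r/h = 10/12, so r = (5/6)h
V = (1/3)πr²h = (1/3)π((5/6)h)²h = (25/108)πh³
dV/dh = (25/36)πh²
dh/dt = (dV/dt)/(dV/dh) = -9/((25/36)π·4²) = -81/(100π) m/min
The level is dropping at 81/(100π) ≈ 0.2578 m/min.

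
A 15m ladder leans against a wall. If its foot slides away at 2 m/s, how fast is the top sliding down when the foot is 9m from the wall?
3/2 = 1.5 m/s

x² + y² = 15²
2x·dx/dt + 2y·dy/dt = 0
dy/dt = -x/y · dx/dt = -9/12 · 2 = -3/2 m/s
The top is descending at 3/2 = 1.5 m/s.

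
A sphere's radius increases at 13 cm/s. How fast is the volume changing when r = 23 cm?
27508π cm³/s

V = (4/3)πr³
dV/dt = dV/dr · dr/dt = 4πr² · 13
At r = 23: dV/dt = 27508π cm³/s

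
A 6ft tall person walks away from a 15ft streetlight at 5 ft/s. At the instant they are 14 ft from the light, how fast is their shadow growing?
10/3 ft/s

By similar triangles: 15/(x+s) = 6/s
Solving: s = 6x/9
ds/dt = 6/9 · dx/dt = 2/3 · 5 = 10/3 ft/s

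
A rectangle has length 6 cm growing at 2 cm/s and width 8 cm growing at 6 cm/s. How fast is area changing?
52 cm²/s

A = lw
dA/dt = w·dl/dt + l·dw/dt = 8·2 + 6·6 = 52 cm²/s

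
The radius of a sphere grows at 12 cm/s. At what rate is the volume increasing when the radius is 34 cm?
55488π cm³/s

V = (4/3)πr³
dV/dt = dV/dr · dr/dt = 4πr² · 12
At r = 34: dV/dt = 55488π cm³/s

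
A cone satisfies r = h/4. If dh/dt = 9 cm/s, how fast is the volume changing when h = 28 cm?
441π cm³/s

V = (1/3)π(h/4)²h = πh³/48
dV/dt = πh²/16 · 9
At h = 28: dV/dt = 441π cm³/s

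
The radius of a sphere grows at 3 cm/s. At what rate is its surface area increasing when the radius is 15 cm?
360π cm²/s

S = 4πr²
dS/dt = dS/dr · dr/dt = 8πr · 3
At r = 15: dS/dt = 360π cm²/s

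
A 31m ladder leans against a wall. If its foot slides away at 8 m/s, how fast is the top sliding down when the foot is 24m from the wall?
192√385/385 ≈ 9.785 m/s

x² + y² = 31²
2x·dx/dt + 2y·dy/dt = 0
dy/dt = -x/y · dx/dt = -24/√385 · 8 = -192√385/385 m/s
The top is descending at 192√385/385 ≈ 9.785 m/s.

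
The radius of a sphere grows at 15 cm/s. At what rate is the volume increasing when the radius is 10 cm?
6000π cm³/s

V = (4/3)πr³
dV/dt = dV/dr · dr/dt = 4πr² · 15
At r = 10: dV/dt = 6000π cm³/s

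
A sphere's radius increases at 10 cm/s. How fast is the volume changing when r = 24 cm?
23040π cm³/s

V = (4/3)πr³
dV/dt = dV/dr · dr/dt = 4πr² · 10
At r = 24: dV/dt = 23040π cm³/s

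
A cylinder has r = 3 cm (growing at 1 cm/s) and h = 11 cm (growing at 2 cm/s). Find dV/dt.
84π cm³/s

V = πr²h
dV/dt = 2πrh·dr/dt + πr²·dh/dt
= 2π(3)(11)(1) + π(3)²(2)
= 84π cm³/s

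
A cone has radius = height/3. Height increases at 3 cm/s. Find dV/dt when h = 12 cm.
48π cm³/s

V = (1/3)π(h/3)²h = πh³/27
dV/dt = πh²/9 · 3
At h = 12: dV/dt = 48π cm³/s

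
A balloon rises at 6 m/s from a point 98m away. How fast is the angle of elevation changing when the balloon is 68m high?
0.041327 rad/s

tan(θ) = y/98
sec²(θ) · dθ/dt = (1/98) · dy/dt
dθ/dt = cos²(θ)/98 · 6 = 98/(98² + 68²) · 6
dθ/dt = 0.041327 rad/s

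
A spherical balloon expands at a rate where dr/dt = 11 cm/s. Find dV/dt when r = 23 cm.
23276π cm³/s

V = (4/3)πr³
dV/dt = dV/dr · dr/dt = 4πr² · 11
At r = 23: dV/dt = 23276π cm³/s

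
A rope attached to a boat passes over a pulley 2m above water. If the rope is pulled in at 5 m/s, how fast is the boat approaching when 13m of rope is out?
13√165/33 ≈ 5.06 m/s

rope² = x² + 2²
x = √(13² - 2²) = √165
dx/dt = (rope/x) · d(rope)/dt = (13/√165) · (-5) = -13√165/33 m/s
The boat approaches at 13√165/33 ≈ 5.06 m/s.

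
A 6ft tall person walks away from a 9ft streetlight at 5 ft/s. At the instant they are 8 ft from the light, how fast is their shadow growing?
10 ft/s

By similar triangles: 9/(x+s) = 6/s
Solving: s = 6x/3
ds/dt = 6/3 · dx/dt = 2 · 5 = 10 ft/s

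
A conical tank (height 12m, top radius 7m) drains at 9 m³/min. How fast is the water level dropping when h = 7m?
1296/(2401π) ≈ 0.1718 m/min

r/h = 7/12, so r = (7/12)h
V = (1/3)πr²h = (1/3)π((7/12)h)²h = (49/432)πh³
dV/dh = (49/144)πh²
dh/dt = (dV/dt)/(dV/dh) = -9/((49/144)π·7²) = -1296/(2401π) m/min
The level is dropping at 1296/(2401π) ≈ 0.1718 m/min.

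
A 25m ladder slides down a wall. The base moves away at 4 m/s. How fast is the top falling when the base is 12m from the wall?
48√481/481 ≈ 2.189 m/s

x² + y² = 25²
2x·dx/dt + 2y·dy/dt = 0
dy/dt = -x/y · dx/dt = -12/√481 · 4 = -48√481/481 m/s
The top is descending at 48√481/481 ≈ 2.189 m/s.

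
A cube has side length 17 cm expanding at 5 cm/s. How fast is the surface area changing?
1020 cm²/s

A = 6s²
dA/dt = 12s · ds/dt = 12·17·5 = 1020 cm²/s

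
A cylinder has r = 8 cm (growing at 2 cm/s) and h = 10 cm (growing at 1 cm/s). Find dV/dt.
384π cm³/s

V = πr²h
dV/dt = 2πrh·dr/dt + πr²·dh/dt
= 2π(8)(10)(2) + π(8)²(1)
= 384π cm³/s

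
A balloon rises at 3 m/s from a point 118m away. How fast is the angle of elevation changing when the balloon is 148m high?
0.009881 rad/s

tan(θ) = y/118
sec²(θ) · dθ/dt = (1/118) · dy/dt
dθ/dt = cos²(θ)/118 · 3 = 118/(118² + 148²) · 3
dθ/dt = 0.009881 rad/s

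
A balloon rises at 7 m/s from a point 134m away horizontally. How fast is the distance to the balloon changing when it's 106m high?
371√7298/7298 ≈ 4.343 m/s

z² = 134² + y²
z = √(134² + 106²) = 2√7298
dz/dt = y/z · dy/dt = 106/(2√7298) · 7 = 371√7298/7298 ≈ 4.343 m/s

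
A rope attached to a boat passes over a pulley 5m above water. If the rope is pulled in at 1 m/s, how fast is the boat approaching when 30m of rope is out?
6√35/35 ≈ 1.014 m/s

rope² = x² + 5²
x = √(30² - 5²) = 5√35
dx/dt = (rope/x) · d(rope)/dt = (30/(5√35)) · (-1) = -6√35/35 m/s
The boat approaches at 6√35/35 ≈ 1.014 m/s.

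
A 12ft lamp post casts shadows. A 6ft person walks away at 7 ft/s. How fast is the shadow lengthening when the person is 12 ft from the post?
7 ft/s

By similar triangles: 12/(x+s) = 6/s
Solving: s = 6x/6
ds/dt = 6/6 · dx/dt = 1 · 7 = 7 ft/s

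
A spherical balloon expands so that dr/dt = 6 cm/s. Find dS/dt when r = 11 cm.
528π cm²/s

S = 4πr²
dS/dt = dS/dr · dr/dt = 8πr · 6
At r = 11: dS/dt = 528π cm²/s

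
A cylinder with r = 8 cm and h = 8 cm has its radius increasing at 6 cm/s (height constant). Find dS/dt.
288π cm²/s

S = 2πrh + 2πr² (lateral + bases)
dS/dt = (2πh + 4πr)·dr/dt = (2π·8 + 4π·8)·6
= 288π cm²/s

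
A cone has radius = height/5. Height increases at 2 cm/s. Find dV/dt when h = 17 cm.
578π/25 cm³/s

V = (1/3)π(h/5)²h = πh³/75
dV/dt = πh²/25 · 2
At h = 17: dV/dt = 578π/25 cm³/s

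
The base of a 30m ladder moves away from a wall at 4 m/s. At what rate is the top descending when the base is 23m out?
92√371/371 ≈ 4.776 m/s

x² + y² = 30²
2x·dx/dt + 2y·dy/dt = 0
dy/dt = -x/y · dx/dt = -23/√371 · 4 = -92√371/371 m/s
The top is descending at 92√371/371 ≈ 4.776 m/s.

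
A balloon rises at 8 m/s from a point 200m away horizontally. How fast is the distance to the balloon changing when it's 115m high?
184√2129/2129 ≈ 3.988 m/s

z² = 200² + y²
z = √(200² + 115²) = 5√2129
dz/dt = y/z · dy/dt = 115/(5√2129) · 8 = 184√2129/2129 ≈ 3.988 m/s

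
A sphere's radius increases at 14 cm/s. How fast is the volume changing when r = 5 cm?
1400π cm³/s

V = (4/3)πr³
dV/dt = dV/dr · dr/dt = 4πr² · 14
At r = 5: dV/dt = 1400π cm³/s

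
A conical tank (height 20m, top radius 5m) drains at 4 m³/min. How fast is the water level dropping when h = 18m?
16/(81π) ≈ 0.06288 m/min

r/h = 5/20, so r = (1/4)h
V = (1/3)πr²h = (1/3)π((1/4)h)²h = (1/48)πh³
dV/dh = (1/16)πh²
dh/dt = (dV/dt)/(dV/dh) = -4/((1/16)π·18²) = -16/(81π) m/min
The level is dropping at 16/(81π) ≈ 0.06288 m/min.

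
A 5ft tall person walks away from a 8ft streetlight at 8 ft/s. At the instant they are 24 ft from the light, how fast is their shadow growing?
40/3 ft/s

By similar triangles: 8/(x+s) = 5/s
Solving: s = 5x/3
ds/dt = 5/3 · dx/dt = 5/3 · 8 = 40/3 ft/s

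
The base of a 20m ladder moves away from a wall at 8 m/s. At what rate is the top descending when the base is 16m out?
32/3 ≈ 10.67 m/s

x² + y² = 20²
2x·dx/dt + 2y·dy/dt = 0
dy/dt = -x/y · dx/dt = -16/12 · 8 = -32/3 m/s
The top is descending at 32/3 ≈ 10.67 m/s.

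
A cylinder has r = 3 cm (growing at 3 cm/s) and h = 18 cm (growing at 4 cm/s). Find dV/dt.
360π cm³/s

V = πr²h
dV/dt = 2πrh·dr/dt + πr²·dh/dt
= 2π(3)(18)(3) + π(3)²(4)
= 360π cm³/s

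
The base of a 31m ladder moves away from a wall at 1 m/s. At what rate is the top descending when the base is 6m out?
6√37/185 ≈ 0.1973 m/s

x² + y² = 31²
2x·dx/dt + 2y·dy/dt = 0
dy/dt = -x/y · dx/dt = -6/(5√37) · 1 = -6√37/185 m/s
The top is descending at 6√37/185 ≈ 0.1973 m/s.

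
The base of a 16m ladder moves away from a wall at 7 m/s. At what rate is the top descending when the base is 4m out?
7√15/15 ≈ 1.807 m/s

x² + y² = 16²
2x·dx/dt + 2y·dy/dt = 0
dy/dt = -x/y · dx/dt = -4/(4√15) · 7 = -7√15/15 m/s
The top is descending at 7√15/15 ≈ 1.807 m/s.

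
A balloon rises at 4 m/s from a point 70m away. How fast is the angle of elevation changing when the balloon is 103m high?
0.018054 rad/s

tan(θ) = y/70
sec²(θ) · dθ/dt = (1/70) · dy/dt
dθ/dt = cos²(θ)/70 · 4 = 70/(70² + 103²) · 4
dθ/dt = 0.018054 rad/s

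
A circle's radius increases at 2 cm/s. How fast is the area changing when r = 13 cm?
52π cm²/s

A = πr²
dA/dt = 2πr · dr/dt = 2π(13)(2) = 52π cm²/s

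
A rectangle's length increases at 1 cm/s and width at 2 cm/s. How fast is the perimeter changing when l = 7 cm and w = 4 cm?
6 cm/s

P = 2(l + w)
dP/dt = 2(dl/dt + dw/dt) = 2(1 + 2) = 6 cm/s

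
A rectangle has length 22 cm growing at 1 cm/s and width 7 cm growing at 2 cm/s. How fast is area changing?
51 cm²/s

A = lw
dA/dt = w·dl/dt + l·dw/dt = 7·1 + 22·2 = 51 cm²/s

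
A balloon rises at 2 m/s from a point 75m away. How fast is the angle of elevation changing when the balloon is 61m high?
0.01605 rad/s

tan(θ) = y/75
sec²(θ) · dθ/dt = (1/75) · dy/dt
dθ/dt = cos²(θ)/75 · 2 = 75/(75² + 61²) · 2
dθ/dt = 0.01605 rad/s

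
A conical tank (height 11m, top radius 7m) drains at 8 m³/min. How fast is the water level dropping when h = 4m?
121/(98π) ≈ 0.393 m/min

r/h = 7/11, so r = (7/11)h
V = (1/3)πr²h = (1/3)π((7/11)h)²h = (49/363)πh³
dV/dh = (49/121)πh²
dh/dt = (dV/dt)/(dV/dh) = -8/((49/121)π·4²) = -121/(98π) m/min
The level is dropping at 121/(98π) ≈ 0.393 m/min.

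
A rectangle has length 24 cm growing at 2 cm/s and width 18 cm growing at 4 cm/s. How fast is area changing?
132 cm²/s

A = lw
dA/dt = w·dl/dt + l·dw/dt = 18·2 + 24·4 = 132 cm²/s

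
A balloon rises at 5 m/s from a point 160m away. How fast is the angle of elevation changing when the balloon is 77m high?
0.025373 rad/s

tan(θ) = y/160
sec²(θ) · dθ/dt = (1/160) · dy/dt
dθ/dt = cos²(θ)/160 · 5 = 160/(160² + 77²) · 5
dθ/dt = 0.025373 rad/s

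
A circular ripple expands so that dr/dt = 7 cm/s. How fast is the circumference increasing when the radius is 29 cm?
14π cm/s

C = 2πr
dC/dt = 2π · dr/dt = 2π · 7 = 14π cm/s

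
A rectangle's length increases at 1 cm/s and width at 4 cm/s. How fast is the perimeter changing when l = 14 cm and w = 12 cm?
10 cm/s

P = 2(l + w)
dP/dt = 2(dl/dt + dw/dt) = 2(1 + 4) = 10 cm/s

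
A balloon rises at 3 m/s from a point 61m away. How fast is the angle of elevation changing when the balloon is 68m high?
0.021929 rad/s

tan(θ) = y/61
sec²(θ) · dθ/dt = (1/61) · dy/dt
dθ/dt = cos²(θ)/61 · 3 = 61/(61² + 68²) · 3
dθ/dt = 0.021929 rad/s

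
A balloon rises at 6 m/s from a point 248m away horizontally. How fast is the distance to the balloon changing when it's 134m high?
402√19865/19865 ≈ 2.852 m/s

z² = 248² + y²
z = √(248² + 134²) = 2√19865
dz/dt = y/z · dy/dt = 134/(2√19865) · 6 = 402√19865/19865 ≈ 2.852 m/s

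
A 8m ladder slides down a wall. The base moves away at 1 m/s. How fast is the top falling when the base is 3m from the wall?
3√55/55 ≈ 0.4045 m/s

x² + y² = 8²
2x·dx/dt + 2y·dy/dt = 0
dy/dt = -x/y · dx/dt = -3/√55 · 1 = -3√55/55 m/s
The top is descending at 3√55/55 ≈ 0.4045 m/s.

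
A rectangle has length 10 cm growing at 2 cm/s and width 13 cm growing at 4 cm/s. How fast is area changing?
66 cm²/s

A = lw
dA/dt = w·dl/dt + l·dw/dt = 13·2 + 10·4 = 66 cm²/s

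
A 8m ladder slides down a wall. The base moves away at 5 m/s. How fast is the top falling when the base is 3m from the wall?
3√55/11 ≈ 2.023 m/s

x² + y² = 8²
2x·dx/dt + 2y·dy/dt = 0
dy/dt = -x/y · dx/dt = -3/√55 · 5 = -3√55/11 m/s
The top is descending at 3√55/11 ≈ 2.023 m/s.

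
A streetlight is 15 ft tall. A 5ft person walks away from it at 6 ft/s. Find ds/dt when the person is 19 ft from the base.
3 ft/s

By similar triangles: 15/(x+s) = 5/s
Solving: s = 5x/10
ds/dt = 5/10 · dx/dt = 1/2 · 6 = 3 ft/s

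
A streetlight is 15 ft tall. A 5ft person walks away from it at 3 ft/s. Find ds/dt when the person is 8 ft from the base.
3/2 ft/s

By similar triangles: 15/(x+s) = 5/s
Solving: s = 5x/10
ds/dt = 5/10 · dx/dt = 1/2 · 3 = 3/2 ft/s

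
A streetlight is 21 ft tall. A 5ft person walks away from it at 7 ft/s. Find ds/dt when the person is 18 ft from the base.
35/16 ft/s

By similar triangles: 21/(x+s) = 5/s
Solving: s = 5x/16
ds/dt = 5/16 · dx/dt = 5/16 · 7 = 35/16 ft/s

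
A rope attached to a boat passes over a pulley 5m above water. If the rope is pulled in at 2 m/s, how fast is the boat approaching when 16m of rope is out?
32√231/231 ≈ 2.105 m/s

rope² = x² + 5²
x = √(16² - 5²) = √231
dx/dt = (rope/x) · d(rope)/dt = (16/√231) · (-2) = -32√231/231 m/s
The boat approaches at 32√231/231 ≈ 2.105 m/s.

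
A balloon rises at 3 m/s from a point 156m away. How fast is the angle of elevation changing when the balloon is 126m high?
0.011638 rad/s

tan(θ) = y/156
sec²(θ) · dθ/dt = (1/156) · dy/dt
dθ/dt = cos²(θ)/156 · 3 = 156/(156² + 126²) · 3
dθ/dt = 0.011638 rad/s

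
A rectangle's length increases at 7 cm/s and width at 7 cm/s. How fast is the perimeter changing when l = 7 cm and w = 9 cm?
28 cm/s

P = 2(l + w)
dP/dt = 2(dl/dt + dw/dt) = 2(7 + 7) = 28 cm/s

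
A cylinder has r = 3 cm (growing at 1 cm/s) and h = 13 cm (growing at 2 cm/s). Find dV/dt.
96π cm³/s

V = πr²h
dV/dt = 2πrh·dr/dt + πr²·dh/dt
= 2π(3)(13)(1) + π(3)²(2)
= 96π cm³/s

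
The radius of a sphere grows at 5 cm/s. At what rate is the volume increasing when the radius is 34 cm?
23120π cm³/s

V = (4/3)πr³
dV/dt = dV/dr · dr/dt = 4πr² · 5
At r = 34: dV/dt = 23120π cm³/s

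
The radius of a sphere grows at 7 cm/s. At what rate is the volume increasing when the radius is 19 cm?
10108π cm³/s

V = (4/3)πr³
dV/dt = dV/dr · dr/dt = 4πr² · 7
At r = 19: dV/dt = 10108π cm³/s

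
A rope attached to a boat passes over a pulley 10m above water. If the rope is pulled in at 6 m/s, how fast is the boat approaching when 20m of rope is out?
4√3 ≈ 6.928 m/s

rope² = x² + 10²
x = √(20² - 10²) = 10√3
dx/dt = (rope/x) · d(rope)/dt = (20/(10√3)) · (-6) = -4√3 m/s
The boat approaches at 4√3 ≈ 6.928 m/s.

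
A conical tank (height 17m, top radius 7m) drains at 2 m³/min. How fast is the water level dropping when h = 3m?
578/(441π) ≈ 0.4172 m/min

r/h = 7/17, so r = (7/17)h
V = (1/3)πr²h = (1/3)π((7/17)h)²h = (49/867)πh³
dV/dh = (49/289)πh²
dh/dt = (dV/dt)/(dV/dh) = -2/((49/289)π·3²) = -578/(441π) m/min
The level is dropping at 578/(441π) ≈ 0.4172 m/min.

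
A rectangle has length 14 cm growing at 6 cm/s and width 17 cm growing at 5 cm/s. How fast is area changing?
172 cm²/s

A = lw
dA/dt = w·dl/dt + l·dw/dt = 17·6 + 14·5 = 172 cm²/s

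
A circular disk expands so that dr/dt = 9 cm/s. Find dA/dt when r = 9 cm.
162π cm²/s

A = πr²
dA/dt = 2πr · dr/dt = 2π(9)(9) = 162π cm²/s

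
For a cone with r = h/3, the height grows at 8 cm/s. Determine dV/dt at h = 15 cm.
200π cm³/s

V = (1/3)π(h/3)²h = πh³/27
dV/dt = πh²/9 · 8
At h = 15: dV/dt = 200π cm³/s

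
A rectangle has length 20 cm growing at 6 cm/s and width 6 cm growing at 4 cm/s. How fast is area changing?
116 cm²/s

A = lw
dA/dt = w·dl/dt + l·dw/dt = 6·6 + 20·4 = 116 cm²/s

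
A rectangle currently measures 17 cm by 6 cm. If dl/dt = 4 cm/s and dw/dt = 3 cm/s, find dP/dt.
14 cm/s

P = 2(l + w)
dP/dt = 2(dl/dt + dw/dt) = 2(4 + 3) = 14 cm/s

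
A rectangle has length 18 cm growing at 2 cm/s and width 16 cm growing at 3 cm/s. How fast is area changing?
86 cm²/s

A = lw
dA/dt = w·dl/dt + l·dw/dt = 16·2 + 18·3 = 86 cm²/s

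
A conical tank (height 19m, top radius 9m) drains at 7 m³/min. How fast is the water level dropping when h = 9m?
2527/(6561π) ≈ 0.1226 m/min

r/h = 9/19, so r = (9/19)h
V = (1/3)πr²h = (1/3)π((9/19)h)²h = (27/361)πh³
dV/dh = (81/361)πh²
dh/dt = (dV/dt)/(dV/dh) = -7/((81/361)π·9²) = -2527/(6561π) m/min
The level is dropping at 2527/(6561π) ≈ 0.1226 m/min.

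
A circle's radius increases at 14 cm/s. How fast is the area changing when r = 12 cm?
336π cm²/s

A = πr²
dA/dt = 2πr · dr/dt = 2π(12)(14) = 336π cm²/s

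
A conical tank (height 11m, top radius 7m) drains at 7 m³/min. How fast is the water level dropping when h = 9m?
121/(567π) ≈ 0.06793 m/min

r/h = 7/11, so r = (7/11)h
V = (1/3)πr²h = (1/3)π((7/11)h)²h = (49/363)πh³
dV/dh = (49/121)πh²
dh/dt = (dV/dt)/(dV/dh) = -7/((49/121)π·9²) = -121/(567π) m/min
The level is dropping at 121/(567π) ≈ 0.06793 m/min.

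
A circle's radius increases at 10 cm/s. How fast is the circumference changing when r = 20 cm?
20π cm/s

C = 2πr
dC/dt = 2π · dr/dt = 2π · 10 = 20π cm/s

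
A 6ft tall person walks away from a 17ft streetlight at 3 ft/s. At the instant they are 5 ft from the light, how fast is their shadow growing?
18/11 ft/s

By similar triangles: 17/(x+s) = 6/s
Solving: s = 6x/11
ds/dt = 6/11 · dx/dt = 6/11 · 3 = 18/11 ft/s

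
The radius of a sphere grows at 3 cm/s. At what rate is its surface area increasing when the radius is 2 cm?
48π cm²/s

S = 4πr²
dS/dt = dS/dr · dr/dt = 8πr · 3
At r = 2: dS/dt = 48π cm²/s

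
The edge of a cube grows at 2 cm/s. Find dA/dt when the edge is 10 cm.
240 cm²/s

A = 6s²
dA/dt = 12s · ds/dt = 12·10·2 = 240 cm²/s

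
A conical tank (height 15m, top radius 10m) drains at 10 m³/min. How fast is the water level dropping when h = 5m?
9/(10π) ≈ 0.2865 m/min

r/h = 10/15, so r = (2/3)h
V = (1/3)πr²h = (1/3)π((2/3)h)²h = (4/27)πh³
dV/dh = (4/9)πh²
dh/dt = (dV/dt)/(dV/dh) = -10/((4/9)π·5²) = -9/(10π) m/min
The level is dropping at 9/(10π) ≈ 0.2865 m/min.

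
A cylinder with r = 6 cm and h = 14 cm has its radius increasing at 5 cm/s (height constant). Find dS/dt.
260π cm²/s

S = 2πrh + 2πr² (lateral + bases)
dS/dt = (2πh + 4πr)·dr/dt = (2π·14 + 4π·6)·5
= 260π cm²/s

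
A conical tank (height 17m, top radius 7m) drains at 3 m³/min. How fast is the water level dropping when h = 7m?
867/(2401π) ≈ 0.1149 m/min

r/h = 7/17, so r = (7/17)h
V = (1/3)πr²h = (1/3)π((7/17)h)²h = (49/867)πh³
dV/dh = (49/289)πh²
dh/dt = (dV/dt)/(dV/dh) = -3/((49/289)π·7²) = -867/(2401π) m/min
The level is dropping at 867/(2401π) ≈ 0.1149 m/min.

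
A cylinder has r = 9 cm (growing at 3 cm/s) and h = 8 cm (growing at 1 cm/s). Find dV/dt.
513π cm³/s

V = πr²h
dV/dt = 2πrh·dr/dt + πr²·dh/dt
= 2π(9)(8)(3) + π(9)²(1)
= 513π cm³/s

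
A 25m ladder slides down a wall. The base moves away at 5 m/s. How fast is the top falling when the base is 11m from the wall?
55√14/84 ≈ 2.45 m/s

x² + y² = 25²
2x·dx/dt + 2y·dy/dt = 0
dy/dt = -x/y · dx/dt = -11/(6√14) · 5 = -55√14/84 m/s
The top is descending at 55√14/84 ≈ 2.45 m/s.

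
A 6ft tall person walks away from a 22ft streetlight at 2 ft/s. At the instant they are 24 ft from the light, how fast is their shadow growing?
3/4 ft/s

By similar triangles: 22/(x+s) = 6/s
Solving: s = 6x/16
ds/dt = 6/16 · dx/dt = 3/8 · 2 = 3/4 ft/s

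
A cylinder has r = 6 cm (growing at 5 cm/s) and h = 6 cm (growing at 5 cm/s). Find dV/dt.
540π cm³/s

V = πr²h
dV/dt = 2πrh·dr/dt + πr²·dh/dt
= 2π(6)(6)(5) + π(6)²(5)
= 540π cm³/s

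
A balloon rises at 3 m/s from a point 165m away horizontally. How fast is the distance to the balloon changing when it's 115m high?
69√1618/1618 ≈ 1.715 m/s

z² = 165² + y²
z = √(165² + 115²) = 5√1618
dz/dt = y/z · dy/dt = 115/(5√1618) · 3 = 69√1618/1618 ≈ 1.715 m/s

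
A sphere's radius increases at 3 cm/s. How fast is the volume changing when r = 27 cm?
8748π cm³/s

V = (4/3)πr³
dV/dt = dV/dr · dr/dt = 4πr² · 3
At r = 27: dV/dt = 8748π cm³/s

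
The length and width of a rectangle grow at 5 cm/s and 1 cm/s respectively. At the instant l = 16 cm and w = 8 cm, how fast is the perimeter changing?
12 cm/s

P = 2(l + w)
dP/dt = 2(dl/dt + dw/dt) = 2(5 + 1) = 12 cm/s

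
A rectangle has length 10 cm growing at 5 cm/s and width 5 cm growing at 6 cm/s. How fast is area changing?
85 cm²/s

A = lw
dA/dt = w·dl/dt + l·dw/dt = 5·5 + 10·6 = 85 cm²/s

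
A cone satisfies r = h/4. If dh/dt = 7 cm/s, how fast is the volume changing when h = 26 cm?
1183π/4 cm³/s

V = (1/3)π(h/4)²h = πh³/48
dV/dt = πh²/16 · 7
At h = 26: dV/dt = 1183π/4 cm³/s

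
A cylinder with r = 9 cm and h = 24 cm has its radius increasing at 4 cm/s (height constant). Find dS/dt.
336π cm²/s

S = 2πrh + 2πr² (lateral + bases)
dS/dt = (2πh + 4πr)·dr/dt = (2π·24 + 4π·9)·4
= 336π cm²/s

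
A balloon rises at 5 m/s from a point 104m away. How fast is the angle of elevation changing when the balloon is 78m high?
0.030769 rad/s

tan(θ) = y/104
sec²(θ) · dθ/dt = (1/104) · dy/dt
dθ/dt = cos²(θ)/104 · 5 = 104/(104² + 78²) · 5
dθ/dt = 0.030769 rad/s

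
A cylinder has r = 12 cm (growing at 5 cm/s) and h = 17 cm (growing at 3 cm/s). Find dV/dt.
2472π cm³/s

V = πr²h
dV/dt = 2πrh·dr/dt + πr²·dh/dt
= 2π(12)(17)(5) + π(12)²(3)
= 2472π cm³/s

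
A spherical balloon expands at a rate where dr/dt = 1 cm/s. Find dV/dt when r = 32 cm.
4096π cm³/s

V = (4/3)πr³
dV/dt = dV/dr · dr/dt = 4πr² · 1
At r = 32: dV/dt = 4096π cm³/s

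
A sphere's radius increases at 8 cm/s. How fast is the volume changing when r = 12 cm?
4608π cm³/s

V = (4/3)πr³
dV/dt = dV/dr · dr/dt = 4πr² · 8
At r = 12: dV/dt = 4608π cm³/s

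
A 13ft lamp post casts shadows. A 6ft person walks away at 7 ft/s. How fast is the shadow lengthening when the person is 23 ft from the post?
6 ft/s

By similar triangles: 13/(x+s) = 6/s
Solving: s = 6x/7
ds/dt = 6/7 · dx/dt = 6/7 · 7 = 6 ft/s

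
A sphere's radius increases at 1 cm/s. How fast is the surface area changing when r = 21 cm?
168π cm²/s

S = 4πr²
dS/dt = dS/dr · dr/dt = 8πr · 1
At r = 21: dS/dt = 168π cm²/s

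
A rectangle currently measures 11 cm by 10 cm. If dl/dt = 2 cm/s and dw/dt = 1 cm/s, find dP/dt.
6 cm/s

P = 2(l + w)
dP/dt = 2(dl/dt + dw/dt) = 2(2 + 1) = 6 cm/s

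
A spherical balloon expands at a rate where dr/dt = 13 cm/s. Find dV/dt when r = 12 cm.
7488π cm³/s

V = (4/3)πr³
dV/dt = dV/dr · dr/dt = 4πr² · 13
At r = 12: dV/dt = 7488π cm³/s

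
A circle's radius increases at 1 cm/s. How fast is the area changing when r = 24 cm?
48π cm²/s

A = πr²
dA/dt = 2πr · dr/dt = 2π(24)(1) = 48π cm²/s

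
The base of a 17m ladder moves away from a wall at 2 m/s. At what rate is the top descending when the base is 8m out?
16/15 ≈ 1.067 m/s

x² + y² = 17²
2x·dx/dt + 2y·dy/dt = 0
dy/dt = -x/y · dx/dt = -8/15 · 2 = -16/15 m/s
The top is descending at 16/15 ≈ 1.067 m/s.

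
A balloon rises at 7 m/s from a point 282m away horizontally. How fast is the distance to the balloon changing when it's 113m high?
791√92293/92293 ≈ 2.604 m/s

z² = 282² + y²
z = √(282² + 113²) = √92293
dz/dt = y/z · dy/dt = 113/√92293 · 7 = 791√92293/92293 ≈ 2.604 m/s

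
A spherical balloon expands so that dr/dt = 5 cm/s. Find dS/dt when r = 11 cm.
440π cm²/s

S = 4πr²
dS/dt = dS/dr · dr/dt = 8πr · 5
At r = 11: dS/dt = 440π cm²/s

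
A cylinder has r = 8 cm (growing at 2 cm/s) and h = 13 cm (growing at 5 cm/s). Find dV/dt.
736π cm³/s

V = πr²h
dV/dt = 2πrh·dr/dt + πr²·dh/dt
= 2π(8)(13)(2) + π(8)²(5)
= 736π cm³/s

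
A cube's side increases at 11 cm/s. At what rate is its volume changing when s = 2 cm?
132 cm³/s

V = s³
dV/dt = 3s² · ds/dt = 3·2²·11 = 132 cm³/s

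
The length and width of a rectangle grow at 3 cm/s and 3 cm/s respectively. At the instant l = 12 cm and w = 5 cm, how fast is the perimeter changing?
12 cm/s

P = 2(l + w)
dP/dt = 2(dl/dt + dw/dt) = 2(3 + 3) = 12 cm/s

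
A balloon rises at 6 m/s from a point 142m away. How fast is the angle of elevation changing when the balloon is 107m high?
0.026951 rad/s

tan(θ) = y/142
sec²(θ) · dθ/dt = (1/142) · dy/dt
dθ/dt = cos²(θ)/142 · 6 = 142/(142² + 107²) · 6
dθ/dt = 0.026951 rad/s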